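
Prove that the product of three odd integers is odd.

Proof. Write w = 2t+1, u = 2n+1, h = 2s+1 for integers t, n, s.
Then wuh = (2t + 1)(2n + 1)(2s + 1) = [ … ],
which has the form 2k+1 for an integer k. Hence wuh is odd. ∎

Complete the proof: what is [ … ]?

2(4nst + 2ns + 2nt + n + 2st + s + t) + 1

Expanding: (2t + 1)(2n + 1)(2s + 1) = 8nst + 4ns + 4nt + 2n + 4st + 2s + 2t + 1.
Every term except the constant is even, so this is 2(4nst + 2ns + 2nt + n + 2st + s + t) + 1,
and 4nst + 2ns + 2nt + n + 2st + s + t ∈ ℤ gives the required form.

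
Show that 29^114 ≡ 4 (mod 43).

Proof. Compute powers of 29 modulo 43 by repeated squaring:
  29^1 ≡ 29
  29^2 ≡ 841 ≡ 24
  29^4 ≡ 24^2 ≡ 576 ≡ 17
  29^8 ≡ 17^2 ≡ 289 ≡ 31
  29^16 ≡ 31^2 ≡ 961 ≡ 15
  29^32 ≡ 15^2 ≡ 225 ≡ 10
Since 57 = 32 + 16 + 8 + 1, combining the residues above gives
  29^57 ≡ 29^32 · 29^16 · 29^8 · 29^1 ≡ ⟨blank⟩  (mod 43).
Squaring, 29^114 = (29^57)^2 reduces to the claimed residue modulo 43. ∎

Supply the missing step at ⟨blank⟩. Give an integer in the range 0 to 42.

2

Multiply the listed residues: 10 · 15 · 31 · 29 = 150 → 4650 → 134850.
Reducing modulo 43: 134850 = 3136·43 + 2, so 29^57 ≡ 2.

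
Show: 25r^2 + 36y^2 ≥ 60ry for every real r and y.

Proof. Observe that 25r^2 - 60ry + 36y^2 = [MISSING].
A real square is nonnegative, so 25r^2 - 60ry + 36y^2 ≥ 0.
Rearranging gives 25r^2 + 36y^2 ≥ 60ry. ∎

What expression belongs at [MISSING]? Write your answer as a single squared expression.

(5r - 6y)^2

The leading and trailing coefficients are 5^2 and 6^2, and 60 = 2·5·6, so the trinomial is (5r - 6y)^2.
Hence 25r^2 - 60ry + 36y^2 ≥ 0.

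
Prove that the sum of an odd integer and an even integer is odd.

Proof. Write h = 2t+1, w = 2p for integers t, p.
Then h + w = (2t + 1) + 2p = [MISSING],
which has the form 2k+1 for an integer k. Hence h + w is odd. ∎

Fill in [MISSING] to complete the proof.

2(p + t) + 1

Expanding: (2t + 1) + 2p = 2p + 2t + 1.
Every term except the constant is even, so this is 2(p + t) + 1,
and p + t ∈ ℤ gives the required form.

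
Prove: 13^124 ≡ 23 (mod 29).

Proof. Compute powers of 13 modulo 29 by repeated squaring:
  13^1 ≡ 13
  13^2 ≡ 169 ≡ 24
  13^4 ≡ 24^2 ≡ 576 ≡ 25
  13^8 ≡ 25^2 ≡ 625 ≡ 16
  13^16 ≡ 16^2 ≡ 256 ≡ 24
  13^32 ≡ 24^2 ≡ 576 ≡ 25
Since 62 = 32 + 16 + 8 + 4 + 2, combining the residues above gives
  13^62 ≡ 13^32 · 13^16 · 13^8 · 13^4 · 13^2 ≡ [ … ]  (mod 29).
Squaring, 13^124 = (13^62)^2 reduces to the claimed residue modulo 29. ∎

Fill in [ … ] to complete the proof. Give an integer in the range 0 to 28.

20

13^32 · 13^16 · 13^8 · 13^4 · 13^2 ≡ 25 · 24 · 16 · 25 · 24 = 5760000.
5760000 mod 29 = 20, so 13^62 ≡ 20 (mod 29).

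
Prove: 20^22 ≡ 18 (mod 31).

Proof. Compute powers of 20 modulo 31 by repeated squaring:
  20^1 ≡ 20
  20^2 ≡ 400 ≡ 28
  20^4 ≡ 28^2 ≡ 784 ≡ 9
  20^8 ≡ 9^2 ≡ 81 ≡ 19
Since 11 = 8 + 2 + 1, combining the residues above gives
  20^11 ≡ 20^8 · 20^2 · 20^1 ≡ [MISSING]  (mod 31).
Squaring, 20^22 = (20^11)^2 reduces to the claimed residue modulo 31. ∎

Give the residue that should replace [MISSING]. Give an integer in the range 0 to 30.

7

20^8 · 20^2 · 20^1 ≡ 19 · 28 · 20 = 10640.
10640 mod 31 = 7, so 20^11 ≡ 7 (mod 31).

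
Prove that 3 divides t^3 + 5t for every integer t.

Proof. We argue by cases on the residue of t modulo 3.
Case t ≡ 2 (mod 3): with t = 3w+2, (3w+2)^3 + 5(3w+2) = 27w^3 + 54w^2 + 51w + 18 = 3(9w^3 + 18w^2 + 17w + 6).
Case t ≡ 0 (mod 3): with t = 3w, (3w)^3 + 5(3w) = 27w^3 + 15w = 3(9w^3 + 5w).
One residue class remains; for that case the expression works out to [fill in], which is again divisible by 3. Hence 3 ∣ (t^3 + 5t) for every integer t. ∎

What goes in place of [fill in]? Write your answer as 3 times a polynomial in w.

3(9w^3 + 9w^2 + 8w + 2)

Only t ≡ 1 (mod 3) is unaccounted for. Put t = 3w+1:
(3w+1)^3 + 5(3w+1) expands to 27w^3 + 27w^2 + 24w + 6,
and factoring out 3 leaves 3(9w^3 + 9w^2 + 8w + 2).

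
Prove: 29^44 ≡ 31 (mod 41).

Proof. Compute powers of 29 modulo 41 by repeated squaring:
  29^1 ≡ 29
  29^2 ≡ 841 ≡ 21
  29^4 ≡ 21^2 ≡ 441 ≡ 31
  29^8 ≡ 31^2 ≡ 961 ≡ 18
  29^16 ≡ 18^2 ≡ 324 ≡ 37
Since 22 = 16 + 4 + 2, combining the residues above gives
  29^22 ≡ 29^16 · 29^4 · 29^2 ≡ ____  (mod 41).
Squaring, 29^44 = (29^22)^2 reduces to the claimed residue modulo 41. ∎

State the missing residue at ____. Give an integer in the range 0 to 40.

29^16 · 29^4 · 29^2 ≡ 37 · 31 · 21 = 24087.
24087 mod 41 = 20, so 29^22 ≡ 20 (mod 41).

20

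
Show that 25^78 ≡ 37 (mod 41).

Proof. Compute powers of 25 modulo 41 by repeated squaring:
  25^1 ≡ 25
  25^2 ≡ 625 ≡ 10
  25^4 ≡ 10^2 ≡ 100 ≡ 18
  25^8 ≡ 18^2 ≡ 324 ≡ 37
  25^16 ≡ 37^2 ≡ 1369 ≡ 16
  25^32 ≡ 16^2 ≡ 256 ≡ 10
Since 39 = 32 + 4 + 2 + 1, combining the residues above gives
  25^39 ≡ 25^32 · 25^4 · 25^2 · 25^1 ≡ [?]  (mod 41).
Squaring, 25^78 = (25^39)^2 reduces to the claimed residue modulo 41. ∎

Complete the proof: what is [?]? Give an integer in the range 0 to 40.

23

25^32 · 25^4 · 25^2 · 25^1 ≡ 10 · 18 · 10 · 25 = 45000.
45000 mod 41 = 23, so 25^39 ≡ 23 (mod 41).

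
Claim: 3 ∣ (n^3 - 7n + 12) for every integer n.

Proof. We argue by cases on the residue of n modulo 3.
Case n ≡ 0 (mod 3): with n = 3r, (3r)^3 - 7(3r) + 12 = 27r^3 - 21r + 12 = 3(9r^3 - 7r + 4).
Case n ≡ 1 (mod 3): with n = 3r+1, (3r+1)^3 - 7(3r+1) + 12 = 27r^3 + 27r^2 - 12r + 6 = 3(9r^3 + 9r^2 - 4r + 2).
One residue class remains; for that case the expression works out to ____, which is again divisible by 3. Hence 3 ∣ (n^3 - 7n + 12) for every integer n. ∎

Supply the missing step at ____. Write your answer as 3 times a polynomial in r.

3(9r^3 + 18r^2 + 5r + 2)

The residues treated are {0, 1}, so the missing case is n ≡ 2 (mod 3); write n = 3r+2.
Then (3r+2)^3 - 7(3r+2) + 12 = 27r^3 + 54r^2 + 15r + 6 = 3(9r^3 + 18r^2 + 5r + 2).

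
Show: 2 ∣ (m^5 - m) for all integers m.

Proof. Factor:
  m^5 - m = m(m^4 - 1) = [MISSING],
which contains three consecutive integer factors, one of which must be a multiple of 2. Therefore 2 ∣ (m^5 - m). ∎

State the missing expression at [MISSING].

m^4 - 1 = (m^2 - 1)(m^2 + 1), and m^2 - 1 = (m-1)(m+1).
So m(m^4 - 1) = (m - 1)m(m + 1)(m^2 + 1).

(m - 1)m(m + 1)(m^2 + 1)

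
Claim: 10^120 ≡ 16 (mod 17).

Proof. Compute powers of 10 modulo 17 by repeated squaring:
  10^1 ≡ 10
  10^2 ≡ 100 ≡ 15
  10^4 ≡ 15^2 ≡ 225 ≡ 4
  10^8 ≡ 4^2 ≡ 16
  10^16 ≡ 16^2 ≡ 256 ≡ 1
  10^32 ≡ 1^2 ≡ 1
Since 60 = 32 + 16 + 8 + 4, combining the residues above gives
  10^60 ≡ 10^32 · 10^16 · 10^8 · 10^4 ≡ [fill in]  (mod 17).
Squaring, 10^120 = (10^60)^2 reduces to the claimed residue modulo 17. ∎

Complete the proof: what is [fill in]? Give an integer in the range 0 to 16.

13

Multiply the listed residues: 1 · 1 · 16 · 4 = 1 → 16 → 64.
Reducing modulo 17: 64 = 3·17 + 13, so 10^60 ≡ 13.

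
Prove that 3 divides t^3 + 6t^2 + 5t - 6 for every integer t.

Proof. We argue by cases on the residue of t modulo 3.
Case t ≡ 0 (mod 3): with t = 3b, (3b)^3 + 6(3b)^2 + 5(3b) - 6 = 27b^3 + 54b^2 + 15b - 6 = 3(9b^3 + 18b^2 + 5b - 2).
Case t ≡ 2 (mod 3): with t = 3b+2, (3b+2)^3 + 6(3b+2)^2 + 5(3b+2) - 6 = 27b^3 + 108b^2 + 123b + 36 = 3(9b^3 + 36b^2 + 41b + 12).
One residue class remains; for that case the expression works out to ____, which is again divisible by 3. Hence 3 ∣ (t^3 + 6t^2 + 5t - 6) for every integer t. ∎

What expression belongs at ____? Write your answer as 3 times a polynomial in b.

The residues treated are {0, 2}, so the missing case is t ≡ 1 (mod 3); write t = 3b+1.
Then (3b+1)^3 + 6(3b+1)^2 + 5(3b+1) - 6 = 27b^3 + 81b^2 + 60b + 6 = 3(9b^3 + 27b^2 + 20b + 2).

3(9b^3 + 27b^2 + 20b + 2)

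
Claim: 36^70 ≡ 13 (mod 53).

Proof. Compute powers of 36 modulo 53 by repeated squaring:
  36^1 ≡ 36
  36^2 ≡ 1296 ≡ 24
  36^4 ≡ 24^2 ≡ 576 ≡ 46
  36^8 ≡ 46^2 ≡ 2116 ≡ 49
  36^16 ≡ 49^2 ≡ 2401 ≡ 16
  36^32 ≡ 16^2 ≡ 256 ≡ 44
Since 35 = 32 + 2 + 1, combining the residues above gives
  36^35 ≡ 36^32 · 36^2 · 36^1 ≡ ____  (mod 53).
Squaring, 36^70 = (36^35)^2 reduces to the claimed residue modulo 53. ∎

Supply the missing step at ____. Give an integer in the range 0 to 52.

15

Multiply the listed residues: 44 · 24 · 36 = 1056 → 38016.
Reducing modulo 53: 38016 = 717·53 + 15, so 36^35 ≡ 15.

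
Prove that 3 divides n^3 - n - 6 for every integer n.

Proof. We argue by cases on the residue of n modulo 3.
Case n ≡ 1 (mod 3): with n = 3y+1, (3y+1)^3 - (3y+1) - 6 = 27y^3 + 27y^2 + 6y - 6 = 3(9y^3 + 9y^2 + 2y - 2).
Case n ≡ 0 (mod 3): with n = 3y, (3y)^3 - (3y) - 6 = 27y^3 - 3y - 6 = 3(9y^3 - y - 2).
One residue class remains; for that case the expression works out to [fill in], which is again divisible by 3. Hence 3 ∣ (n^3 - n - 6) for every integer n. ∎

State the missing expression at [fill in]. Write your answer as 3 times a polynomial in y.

The residues treated are {1, 0}, so the missing case is n ≡ 2 (mod 3); write n = 3y+2.
Then (3y+2)^3 - (3y+2) - 6 = 27y^3 + 54y^2 + 33y = 3(9y^3 + 18y^2 + 11y).

3(9y^3 + 18y^2 + 11y)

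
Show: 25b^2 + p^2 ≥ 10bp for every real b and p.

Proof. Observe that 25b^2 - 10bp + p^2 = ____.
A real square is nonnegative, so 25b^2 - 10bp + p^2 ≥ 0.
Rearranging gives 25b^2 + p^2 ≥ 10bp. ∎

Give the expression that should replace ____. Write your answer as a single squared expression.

25b^2 - 10bp + p^2 is a perfect-square trinomial: the outer terms are (5b)^2 and (p)^2, and the cross term is -2·5b·p.
So 25b^2 - 10bp + p^2 = (5b - p)^2 ≥ 0.

(5b - p)^2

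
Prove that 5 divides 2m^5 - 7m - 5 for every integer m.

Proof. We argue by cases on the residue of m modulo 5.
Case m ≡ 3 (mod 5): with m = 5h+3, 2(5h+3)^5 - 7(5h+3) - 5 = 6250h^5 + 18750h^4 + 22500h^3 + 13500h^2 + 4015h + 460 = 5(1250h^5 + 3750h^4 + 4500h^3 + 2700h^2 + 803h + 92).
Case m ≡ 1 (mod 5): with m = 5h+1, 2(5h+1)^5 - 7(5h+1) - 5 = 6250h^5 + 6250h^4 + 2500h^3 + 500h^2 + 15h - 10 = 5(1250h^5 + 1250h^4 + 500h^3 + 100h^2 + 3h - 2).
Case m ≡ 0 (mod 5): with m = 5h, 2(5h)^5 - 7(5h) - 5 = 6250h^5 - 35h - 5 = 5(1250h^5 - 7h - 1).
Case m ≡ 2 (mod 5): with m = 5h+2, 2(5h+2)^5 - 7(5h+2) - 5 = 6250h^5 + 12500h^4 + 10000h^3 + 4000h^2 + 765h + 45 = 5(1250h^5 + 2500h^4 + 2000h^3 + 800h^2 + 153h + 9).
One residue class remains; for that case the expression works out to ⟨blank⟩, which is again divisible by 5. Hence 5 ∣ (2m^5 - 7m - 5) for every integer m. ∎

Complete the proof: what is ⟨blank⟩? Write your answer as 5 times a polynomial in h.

5(1250h^5 + 5000h^4 + 8000h^3 + 6400h^2 + 2553h + 403)

Only m ≡ 4 (mod 5) is unaccounted for. Put m = 5h+4:
2(5h+4)^5 - 7(5h+4) - 5 expands to 6250h^5 + 25000h^4 + 40000h^3 + 32000h^2 + 12765h + 2015,
and factoring out 5 leaves 5(1250h^5 + 5000h^4 + 8000h^3 + 6400h^2 + 2553h + 403).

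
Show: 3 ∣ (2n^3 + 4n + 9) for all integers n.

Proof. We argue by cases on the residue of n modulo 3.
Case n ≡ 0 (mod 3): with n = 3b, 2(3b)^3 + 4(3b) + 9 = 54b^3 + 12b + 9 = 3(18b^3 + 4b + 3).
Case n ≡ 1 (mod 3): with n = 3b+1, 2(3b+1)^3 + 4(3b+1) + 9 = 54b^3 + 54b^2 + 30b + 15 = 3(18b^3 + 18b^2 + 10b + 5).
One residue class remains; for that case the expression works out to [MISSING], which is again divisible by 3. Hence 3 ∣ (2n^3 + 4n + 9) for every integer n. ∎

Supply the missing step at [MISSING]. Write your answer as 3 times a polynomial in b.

3(18b^3 + 36b^2 + 28b + 11)

Only n ≡ 2 (mod 3) is unaccounted for. Put n = 3b+2:
2(3b+2)^3 + 4(3b+2) + 9 expands to 54b^3 + 108b^2 + 84b + 33,
and factoring out 3 leaves 3(18b^3 + 36b^2 + 28b + 11).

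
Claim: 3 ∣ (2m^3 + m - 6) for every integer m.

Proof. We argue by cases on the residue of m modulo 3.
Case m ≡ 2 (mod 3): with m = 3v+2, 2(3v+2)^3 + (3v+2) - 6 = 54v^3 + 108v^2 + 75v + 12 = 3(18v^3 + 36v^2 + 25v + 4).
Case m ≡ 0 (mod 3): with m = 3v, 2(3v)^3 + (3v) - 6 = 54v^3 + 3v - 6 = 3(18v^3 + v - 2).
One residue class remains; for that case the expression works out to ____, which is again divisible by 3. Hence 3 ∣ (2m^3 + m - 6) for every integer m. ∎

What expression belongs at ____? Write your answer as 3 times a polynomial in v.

3(18v^3 + 18v^2 + 7v - 1)

The residues treated are {2, 0}, so the missing case is m ≡ 1 (mod 3); write m = 3v+1.
Then 2(3v+1)^3 + (3v+1) - 6 = 54v^3 + 54v^2 + 21v - 3 = 3(18v^3 + 18v^2 + 7v - 1).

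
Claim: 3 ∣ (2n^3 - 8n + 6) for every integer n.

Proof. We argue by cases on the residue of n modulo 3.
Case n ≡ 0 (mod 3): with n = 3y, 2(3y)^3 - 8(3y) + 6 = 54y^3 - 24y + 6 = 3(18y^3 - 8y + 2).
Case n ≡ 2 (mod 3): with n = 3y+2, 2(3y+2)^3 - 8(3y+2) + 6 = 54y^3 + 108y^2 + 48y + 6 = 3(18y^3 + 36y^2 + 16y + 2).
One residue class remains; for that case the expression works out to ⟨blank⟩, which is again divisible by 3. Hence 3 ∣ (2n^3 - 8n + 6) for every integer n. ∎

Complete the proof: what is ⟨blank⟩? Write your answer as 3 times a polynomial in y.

3(18y^3 + 18y^2 - 2y)

The residues treated are {0, 2}, so the missing case is n ≡ 1 (mod 3); write n = 3y+1.
Then 2(3y+1)^3 - 8(3y+1) + 6 = 54y^3 + 54y^2 - 6y = 3(18y^3 + 18y^2 - 2y).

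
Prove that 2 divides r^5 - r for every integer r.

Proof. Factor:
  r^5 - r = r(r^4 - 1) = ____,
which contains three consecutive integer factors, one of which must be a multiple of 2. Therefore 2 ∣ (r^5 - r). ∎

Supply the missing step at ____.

(r - 1)r(r + 1)(r^2 + 1)

r^4 - 1 = (r^2 - 1)(r^2 + 1), and r^2 - 1 = (r-1)(r+1).
So r(r^4 - 1) = (r - 1)r(r + 1)(r^2 + 1).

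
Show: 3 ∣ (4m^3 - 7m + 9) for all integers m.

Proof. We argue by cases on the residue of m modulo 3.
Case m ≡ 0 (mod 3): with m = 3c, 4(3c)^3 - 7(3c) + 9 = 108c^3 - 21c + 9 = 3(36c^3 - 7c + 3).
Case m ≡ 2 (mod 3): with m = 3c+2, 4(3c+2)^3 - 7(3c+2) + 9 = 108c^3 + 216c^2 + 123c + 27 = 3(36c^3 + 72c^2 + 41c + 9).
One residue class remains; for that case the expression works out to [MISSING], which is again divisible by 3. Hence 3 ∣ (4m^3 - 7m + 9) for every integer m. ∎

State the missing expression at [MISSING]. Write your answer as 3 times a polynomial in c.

3(36c^3 + 36c^2 + 5c + 2)

Only m ≡ 1 (mod 3) is unaccounted for. Put m = 3c+1:
4(3c+1)^3 - 7(3c+1) + 9 expands to 108c^3 + 108c^2 + 15c + 6,
and factoring out 3 leaves 3(36c^3 + 36c^2 + 5c + 2).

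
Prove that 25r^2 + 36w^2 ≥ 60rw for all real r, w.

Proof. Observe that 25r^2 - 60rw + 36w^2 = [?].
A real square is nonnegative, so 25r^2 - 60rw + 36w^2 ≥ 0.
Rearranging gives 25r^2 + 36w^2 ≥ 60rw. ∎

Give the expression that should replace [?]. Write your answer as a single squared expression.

(5r - 6w)^2

The leading and trailing coefficients are 5^2 and 6^2, and 60 = 2·5·6, so the trinomial is (5r - 6w)^2.
Hence 25r^2 - 60rw + 36w^2 ≥ 0.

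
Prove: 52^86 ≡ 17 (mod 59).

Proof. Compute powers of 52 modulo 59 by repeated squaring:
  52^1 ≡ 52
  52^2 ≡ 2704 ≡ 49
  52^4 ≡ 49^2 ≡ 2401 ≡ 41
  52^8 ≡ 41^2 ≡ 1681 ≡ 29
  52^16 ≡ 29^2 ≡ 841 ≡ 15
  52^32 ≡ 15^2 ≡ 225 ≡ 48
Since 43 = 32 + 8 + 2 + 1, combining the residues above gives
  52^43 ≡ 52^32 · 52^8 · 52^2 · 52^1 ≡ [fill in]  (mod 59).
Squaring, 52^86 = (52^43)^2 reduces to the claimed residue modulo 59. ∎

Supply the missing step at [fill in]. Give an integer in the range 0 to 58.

31

Multiply the listed residues: 48 · 29 · 49 · 52 = 1392 → 68208 → 3546816.
Reducing modulo 59: 3546816 = 60115·59 + 31, so 52^43 ≡ 31.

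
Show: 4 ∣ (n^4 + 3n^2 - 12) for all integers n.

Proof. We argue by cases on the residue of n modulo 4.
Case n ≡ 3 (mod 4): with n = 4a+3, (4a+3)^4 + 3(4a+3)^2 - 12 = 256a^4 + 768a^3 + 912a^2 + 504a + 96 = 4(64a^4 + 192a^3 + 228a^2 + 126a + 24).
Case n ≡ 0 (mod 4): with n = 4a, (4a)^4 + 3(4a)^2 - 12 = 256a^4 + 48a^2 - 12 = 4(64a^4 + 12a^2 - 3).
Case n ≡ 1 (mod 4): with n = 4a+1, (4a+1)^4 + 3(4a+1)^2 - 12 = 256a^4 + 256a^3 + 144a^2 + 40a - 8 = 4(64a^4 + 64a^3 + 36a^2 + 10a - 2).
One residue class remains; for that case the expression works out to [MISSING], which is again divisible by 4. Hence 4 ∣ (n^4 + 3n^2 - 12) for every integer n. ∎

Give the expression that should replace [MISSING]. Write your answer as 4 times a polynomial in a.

4(64a^4 + 128a^3 + 108a^2 + 44a + 4)

The residues treated are {3, 0, 1}, so the missing case is n ≡ 2 (mod 4); write n = 4a+2.
Then (4a+2)^4 + 3(4a+2)^2 - 12 = 256a^4 + 512a^3 + 432a^2 + 176a + 16 = 4(64a^4 + 128a^3 + 108a^2 + 44a + 4).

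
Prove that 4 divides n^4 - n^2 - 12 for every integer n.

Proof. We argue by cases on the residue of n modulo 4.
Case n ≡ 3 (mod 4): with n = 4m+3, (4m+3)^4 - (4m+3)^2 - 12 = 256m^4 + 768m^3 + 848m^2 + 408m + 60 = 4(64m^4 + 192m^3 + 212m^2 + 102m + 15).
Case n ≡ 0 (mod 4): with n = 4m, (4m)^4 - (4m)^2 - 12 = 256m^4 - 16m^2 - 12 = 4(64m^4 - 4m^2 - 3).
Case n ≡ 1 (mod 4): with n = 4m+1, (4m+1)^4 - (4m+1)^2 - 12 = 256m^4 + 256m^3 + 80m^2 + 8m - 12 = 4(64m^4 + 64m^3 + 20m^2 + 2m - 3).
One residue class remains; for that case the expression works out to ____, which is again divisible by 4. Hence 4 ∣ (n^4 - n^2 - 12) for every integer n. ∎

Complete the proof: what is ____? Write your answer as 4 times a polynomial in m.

Only n ≡ 2 (mod 4) is unaccounted for. Put n = 4m+2:
(4m+2)^4 - (4m+2)^2 - 12 expands to 256m^4 + 512m^3 + 368m^2 + 112m,
and factoring out 4 leaves 4(64m^4 + 128m^3 + 92m^2 + 28m).

4(64m^4 + 128m^3 + 92m^2 + 28m)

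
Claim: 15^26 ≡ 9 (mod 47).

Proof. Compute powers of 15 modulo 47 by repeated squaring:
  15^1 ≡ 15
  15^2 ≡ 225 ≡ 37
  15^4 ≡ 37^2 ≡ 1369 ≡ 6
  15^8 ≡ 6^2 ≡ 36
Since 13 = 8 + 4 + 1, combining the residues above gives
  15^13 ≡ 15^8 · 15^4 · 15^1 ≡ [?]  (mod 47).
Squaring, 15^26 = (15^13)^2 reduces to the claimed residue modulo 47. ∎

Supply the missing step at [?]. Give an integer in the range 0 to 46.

15^8 · 15^4 · 15^1 ≡ 36 · 6 · 15 = 3240.
3240 mod 47 = 44, so 15^13 ≡ 44 (mod 47).

44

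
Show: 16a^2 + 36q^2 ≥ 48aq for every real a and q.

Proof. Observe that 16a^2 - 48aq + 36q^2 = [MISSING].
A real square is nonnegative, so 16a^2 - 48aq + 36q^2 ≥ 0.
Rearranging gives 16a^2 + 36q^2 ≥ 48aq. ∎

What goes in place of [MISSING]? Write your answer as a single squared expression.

(4a - 6q)^2

The leading and trailing coefficients are 4^2 and 6^2, and 48 = 2·4·6, so the trinomial is (4a - 6q)^2.
Hence 16a^2 - 48aq + 36q^2 ≥ 0.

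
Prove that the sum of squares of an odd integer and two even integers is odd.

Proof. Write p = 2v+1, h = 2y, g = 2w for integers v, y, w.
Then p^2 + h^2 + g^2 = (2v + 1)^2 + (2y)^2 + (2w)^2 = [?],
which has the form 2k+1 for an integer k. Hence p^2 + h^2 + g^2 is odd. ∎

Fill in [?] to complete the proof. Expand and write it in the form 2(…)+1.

(2v + 1)^2 + (2y)^2 + (2w)^2 = 4v^2 + 4v + 4w^2 + 4y^2 + 1
= 2(2v^2 + 2v + 2w^2 + 2y^2) + 1.
Since 2v^2 + 2v + 2w^2 + 2y^2 is an integer, the sum of squares is of the form 2k+1 for an integer k.

2(2v^2 + 2v + 2w^2 + 2y^2) + 1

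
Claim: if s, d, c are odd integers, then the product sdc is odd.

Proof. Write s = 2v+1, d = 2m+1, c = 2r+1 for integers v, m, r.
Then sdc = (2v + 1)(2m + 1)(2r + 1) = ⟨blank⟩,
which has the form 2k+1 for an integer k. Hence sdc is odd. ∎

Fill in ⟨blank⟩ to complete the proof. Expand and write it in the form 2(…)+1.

2(4mrv + 2mr + 2mv + m + 2rv + r + v) + 1

Expanding: (2v + 1)(2m + 1)(2r + 1) = 8mrv + 4mr + 4mv + 2m + 4rv + 2r + 2v + 1.
Every term except the constant is even, so this is 2(4mrv + 2mr + 2mv + m + 2rv + r + v) + 1,
and 4mrv + 2mr + 2mv + m + 2rv + r + v ∈ ℤ gives the required form.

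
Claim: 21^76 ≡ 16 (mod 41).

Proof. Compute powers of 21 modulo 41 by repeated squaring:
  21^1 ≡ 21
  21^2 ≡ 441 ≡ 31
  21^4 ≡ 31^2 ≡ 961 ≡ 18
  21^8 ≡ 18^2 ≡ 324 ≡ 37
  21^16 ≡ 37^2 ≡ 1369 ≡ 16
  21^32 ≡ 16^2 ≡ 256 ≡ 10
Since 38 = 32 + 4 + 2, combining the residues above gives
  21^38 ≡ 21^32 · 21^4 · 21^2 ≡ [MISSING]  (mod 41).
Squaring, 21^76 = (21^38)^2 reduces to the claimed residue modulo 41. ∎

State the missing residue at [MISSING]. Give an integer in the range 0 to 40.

Multiply the listed residues: 10 · 18 · 31 = 180 → 5580.
Reducing modulo 41: 5580 = 136·41 + 4, so 21^38 ≡ 4.

4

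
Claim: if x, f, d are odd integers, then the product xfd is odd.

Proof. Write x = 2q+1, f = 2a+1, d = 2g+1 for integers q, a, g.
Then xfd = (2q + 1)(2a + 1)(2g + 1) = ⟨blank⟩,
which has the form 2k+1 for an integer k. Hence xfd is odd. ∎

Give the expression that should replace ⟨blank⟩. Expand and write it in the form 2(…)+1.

(2q + 1)(2a + 1)(2g + 1) = 8agq + 4ag + 4aq + 2a + 4gq + 2g + 2q + 1
= 2(4agq + 2ag + 2aq + a + 2gq + g + q) + 1.
Since 4agq + 2ag + 2aq + a + 2gq + g + q is an integer, the product is of the form 2k+1 for an integer k.

2(4agq + 2ag + 2aq + a + 2gq + g + q) + 1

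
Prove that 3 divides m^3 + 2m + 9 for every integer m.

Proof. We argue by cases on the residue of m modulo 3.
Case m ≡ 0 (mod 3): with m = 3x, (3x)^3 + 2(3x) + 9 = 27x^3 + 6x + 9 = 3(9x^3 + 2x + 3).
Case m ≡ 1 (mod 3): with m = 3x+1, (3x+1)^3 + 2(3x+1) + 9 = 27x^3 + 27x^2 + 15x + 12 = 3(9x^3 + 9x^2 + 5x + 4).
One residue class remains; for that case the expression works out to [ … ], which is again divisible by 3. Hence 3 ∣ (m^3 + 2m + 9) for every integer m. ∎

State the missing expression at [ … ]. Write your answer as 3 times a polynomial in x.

3(9x^3 + 18x^2 + 14x + 7)

The residues treated are {0, 1}, so the missing case is m ≡ 2 (mod 3); write m = 3x+2.
Then (3x+2)^3 + 2(3x+2) + 9 = 27x^3 + 54x^2 + 42x + 21 = 3(9x^3 + 18x^2 + 14x + 7).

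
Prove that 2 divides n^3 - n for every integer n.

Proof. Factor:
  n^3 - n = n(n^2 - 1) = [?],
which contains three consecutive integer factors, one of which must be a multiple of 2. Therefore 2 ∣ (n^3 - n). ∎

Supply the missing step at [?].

(n - 1)n(n + 1)

n(n^2 - 1) = n(n - 1)(n + 1) = (n - 1)n(n + 1).
These three factors are consecutive integers, so their product is divisible by 2.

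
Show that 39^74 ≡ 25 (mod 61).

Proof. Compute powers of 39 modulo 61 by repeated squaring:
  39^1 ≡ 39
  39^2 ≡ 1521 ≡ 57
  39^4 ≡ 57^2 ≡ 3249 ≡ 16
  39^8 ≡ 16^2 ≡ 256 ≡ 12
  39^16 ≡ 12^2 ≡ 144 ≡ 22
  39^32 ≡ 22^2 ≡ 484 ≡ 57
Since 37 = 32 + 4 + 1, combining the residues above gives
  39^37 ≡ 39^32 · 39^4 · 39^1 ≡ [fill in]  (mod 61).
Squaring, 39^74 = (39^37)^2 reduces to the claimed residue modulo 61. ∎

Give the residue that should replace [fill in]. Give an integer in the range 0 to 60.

5

39^32 · 39^4 · 39^1 ≡ 57 · 16 · 39 = 35568.
35568 mod 61 = 5, so 39^37 ≡ 5 (mod 61).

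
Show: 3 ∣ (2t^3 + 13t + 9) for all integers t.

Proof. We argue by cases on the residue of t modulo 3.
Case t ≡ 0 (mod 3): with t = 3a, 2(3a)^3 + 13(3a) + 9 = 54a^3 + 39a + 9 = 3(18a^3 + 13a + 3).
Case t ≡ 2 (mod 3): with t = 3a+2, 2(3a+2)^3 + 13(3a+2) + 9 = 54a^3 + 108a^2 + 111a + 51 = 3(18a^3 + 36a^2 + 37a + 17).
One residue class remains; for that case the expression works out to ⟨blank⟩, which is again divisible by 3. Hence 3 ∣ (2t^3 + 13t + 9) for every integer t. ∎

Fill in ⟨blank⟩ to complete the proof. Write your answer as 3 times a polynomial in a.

The residues treated are {0, 2}, so the missing case is t ≡ 1 (mod 3); write t = 3a+1.
Then 2(3a+1)^3 + 13(3a+1) + 9 = 54a^3 + 54a^2 + 57a + 24 = 3(18a^3 + 18a^2 + 19a + 8).

3(18a^3 + 18a^2 + 19a + 8)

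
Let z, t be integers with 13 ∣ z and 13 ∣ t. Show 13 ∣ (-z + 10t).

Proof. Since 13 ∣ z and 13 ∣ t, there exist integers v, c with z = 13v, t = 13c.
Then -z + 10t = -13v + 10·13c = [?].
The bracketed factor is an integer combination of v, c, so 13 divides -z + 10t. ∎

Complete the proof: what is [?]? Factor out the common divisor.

13(10c - v)

Each term has a factor of 13: -13v + 10·13c = 13·(10c - v).
Since 10c - v is an integer, 13 ∣ (-z + 10t).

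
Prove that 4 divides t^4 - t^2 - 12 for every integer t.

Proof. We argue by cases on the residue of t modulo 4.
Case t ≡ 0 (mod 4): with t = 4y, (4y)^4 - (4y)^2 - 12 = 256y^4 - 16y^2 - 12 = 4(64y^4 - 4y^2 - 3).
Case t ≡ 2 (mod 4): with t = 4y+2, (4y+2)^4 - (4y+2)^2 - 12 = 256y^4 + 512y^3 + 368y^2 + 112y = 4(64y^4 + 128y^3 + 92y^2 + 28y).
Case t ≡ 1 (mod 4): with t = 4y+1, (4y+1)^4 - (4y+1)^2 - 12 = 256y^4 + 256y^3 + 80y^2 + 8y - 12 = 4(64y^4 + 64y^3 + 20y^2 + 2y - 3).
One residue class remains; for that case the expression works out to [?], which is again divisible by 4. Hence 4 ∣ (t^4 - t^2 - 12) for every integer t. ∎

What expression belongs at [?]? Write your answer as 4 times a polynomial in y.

The residues treated are {0, 2, 1}, so the missing case is t ≡ 3 (mod 4); write t = 4y+3.
Then (4y+3)^4 - (4y+3)^2 - 12 = 256y^4 + 768y^3 + 848y^2 + 408y + 60 = 4(64y^4 + 192y^3 + 212y^2 + 102y + 15).

4(64y^4 + 192y^3 + 212y^2 + 102y + 15)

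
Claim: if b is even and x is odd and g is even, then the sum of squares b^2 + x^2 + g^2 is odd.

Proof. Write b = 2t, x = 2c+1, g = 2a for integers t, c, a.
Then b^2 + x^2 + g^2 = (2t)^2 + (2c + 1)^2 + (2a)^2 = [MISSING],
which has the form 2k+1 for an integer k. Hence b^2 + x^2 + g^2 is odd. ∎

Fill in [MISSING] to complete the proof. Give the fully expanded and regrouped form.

Expanding: (2t)^2 + (2c + 1)^2 + (2a)^2 = 4a^2 + 4c^2 + 4c + 4t^2 + 1.
Every term except the constant is even, so this is 2(2a^2 + 2c^2 + 2c + 2t^2) + 1,
and 2a^2 + 2c^2 + 2c + 2t^2 ∈ ℤ gives the required form.

2(2a^2 + 2c^2 + 2c + 2t^2) + 1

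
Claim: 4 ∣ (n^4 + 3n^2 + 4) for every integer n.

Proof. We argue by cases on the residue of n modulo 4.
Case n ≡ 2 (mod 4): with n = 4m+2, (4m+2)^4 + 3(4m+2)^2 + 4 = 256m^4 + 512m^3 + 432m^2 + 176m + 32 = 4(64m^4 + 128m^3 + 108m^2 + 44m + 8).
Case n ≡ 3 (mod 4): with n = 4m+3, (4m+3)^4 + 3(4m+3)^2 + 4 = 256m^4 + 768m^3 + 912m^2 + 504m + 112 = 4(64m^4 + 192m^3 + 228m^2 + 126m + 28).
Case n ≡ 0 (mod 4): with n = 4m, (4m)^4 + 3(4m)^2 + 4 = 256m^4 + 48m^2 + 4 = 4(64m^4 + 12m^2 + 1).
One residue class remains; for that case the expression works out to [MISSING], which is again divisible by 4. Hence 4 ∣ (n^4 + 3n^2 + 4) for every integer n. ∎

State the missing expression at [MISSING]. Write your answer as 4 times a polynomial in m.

4(64m^4 + 64m^3 + 36m^2 + 10m + 2)

Only n ≡ 1 (mod 4) is unaccounted for. Put n = 4m+1:
(4m+1)^4 + 3(4m+1)^2 + 4 expands to 256m^4 + 256m^3 + 144m^2 + 40m + 8,
and factoring out 4 leaves 4(64m^4 + 64m^3 + 36m^2 + 10m + 2).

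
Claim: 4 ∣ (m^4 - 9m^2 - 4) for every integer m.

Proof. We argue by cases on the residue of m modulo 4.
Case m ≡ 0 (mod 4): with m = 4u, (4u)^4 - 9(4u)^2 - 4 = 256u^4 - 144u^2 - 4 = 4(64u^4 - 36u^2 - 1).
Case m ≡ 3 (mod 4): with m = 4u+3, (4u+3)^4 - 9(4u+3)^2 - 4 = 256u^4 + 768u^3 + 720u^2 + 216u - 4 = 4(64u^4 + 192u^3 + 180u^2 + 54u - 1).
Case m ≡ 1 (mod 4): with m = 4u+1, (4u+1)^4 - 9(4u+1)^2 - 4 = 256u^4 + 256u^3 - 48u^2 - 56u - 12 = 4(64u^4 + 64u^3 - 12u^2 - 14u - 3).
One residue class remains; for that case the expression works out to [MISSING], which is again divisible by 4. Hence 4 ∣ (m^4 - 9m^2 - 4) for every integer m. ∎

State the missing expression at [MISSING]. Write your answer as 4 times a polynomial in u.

4(64u^4 + 128u^3 + 60u^2 - 4u - 6)

Only m ≡ 2 (mod 4) is unaccounted for. Put m = 4u+2:
(4u+2)^4 - 9(4u+2)^2 - 4 expands to 256u^4 + 512u^3 + 240u^2 - 16u - 24,
and factoring out 4 leaves 4(64u^4 + 128u^3 + 60u^2 - 4u - 6).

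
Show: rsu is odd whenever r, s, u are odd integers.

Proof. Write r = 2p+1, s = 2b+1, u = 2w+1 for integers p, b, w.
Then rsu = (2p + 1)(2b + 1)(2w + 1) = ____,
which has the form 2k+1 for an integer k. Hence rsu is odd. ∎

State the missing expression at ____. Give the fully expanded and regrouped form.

Expanding: (2p + 1)(2b + 1)(2w + 1) = 8bpw + 4bp + 4bw + 2b + 4pw + 2p + 2w + 1.
Every term except the constant is even, so this is 2(4bpw + 2bp + 2bw + b + 2pw + p + w) + 1,
and 4bpw + 2bp + 2bw + b + 2pw + p + w ∈ ℤ gives the required form.

2(4bpw + 2bp + 2bw + b + 2pw + p + w) + 1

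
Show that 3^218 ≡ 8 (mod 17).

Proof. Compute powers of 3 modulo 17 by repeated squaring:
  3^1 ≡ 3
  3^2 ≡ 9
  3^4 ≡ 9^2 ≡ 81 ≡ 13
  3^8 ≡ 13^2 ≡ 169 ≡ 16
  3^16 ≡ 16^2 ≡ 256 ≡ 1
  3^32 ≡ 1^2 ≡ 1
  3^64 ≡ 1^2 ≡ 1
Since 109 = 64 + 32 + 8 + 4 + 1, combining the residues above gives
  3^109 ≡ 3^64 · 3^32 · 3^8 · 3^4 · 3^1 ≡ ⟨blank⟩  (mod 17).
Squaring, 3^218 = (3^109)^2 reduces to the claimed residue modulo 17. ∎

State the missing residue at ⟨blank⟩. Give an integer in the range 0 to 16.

12

3^64 · 3^32 · 3^8 · 3^4 · 3^1 ≡ 1 · 1 · 16 · 13 · 3 = 624.
624 mod 17 = 12, so 3^109 ≡ 12 (mod 17).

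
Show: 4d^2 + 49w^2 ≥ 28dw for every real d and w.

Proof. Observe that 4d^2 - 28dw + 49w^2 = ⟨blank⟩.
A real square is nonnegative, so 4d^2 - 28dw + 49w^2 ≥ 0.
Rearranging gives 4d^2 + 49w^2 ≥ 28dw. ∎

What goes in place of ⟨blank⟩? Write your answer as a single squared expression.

(2d - 7w)^2

The leading and trailing coefficients are 2^2 and 7^2, and 28 = 2·2·7, so the trinomial is (2d - 7w)^2.
Hence 4d^2 - 28dw + 49w^2 ≥ 0.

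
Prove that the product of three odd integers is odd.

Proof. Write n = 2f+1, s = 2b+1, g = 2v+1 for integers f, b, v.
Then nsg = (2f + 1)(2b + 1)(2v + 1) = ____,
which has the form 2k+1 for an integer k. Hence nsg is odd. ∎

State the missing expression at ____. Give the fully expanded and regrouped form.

2(4bfv + 2bf + 2bv + b + 2fv + f + v) + 1

(2f + 1)(2b + 1)(2v + 1) = 8bfv + 4bf + 4bv + 2b + 4fv + 2f + 2v + 1
= 2(4bfv + 2bf + 2bv + b + 2fv + f + v) + 1.
Since 4bfv + 2bf + 2bv + b + 2fv + f + v is an integer, the product is of the form 2k+1 for an integer k.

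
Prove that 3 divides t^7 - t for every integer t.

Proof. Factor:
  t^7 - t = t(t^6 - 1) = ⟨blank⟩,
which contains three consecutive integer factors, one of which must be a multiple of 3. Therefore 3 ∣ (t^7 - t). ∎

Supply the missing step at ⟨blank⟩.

t^6 - 1 = (t^2 - 1)(t^4 + t^2 + 1), and t^2 - 1 = (t-1)(t+1).
So t(t^6 - 1) = (t - 1)t(t + 1)(t^4 + t^2 + 1).

(t - 1)t(t + 1)(t^4 + t^2 + 1)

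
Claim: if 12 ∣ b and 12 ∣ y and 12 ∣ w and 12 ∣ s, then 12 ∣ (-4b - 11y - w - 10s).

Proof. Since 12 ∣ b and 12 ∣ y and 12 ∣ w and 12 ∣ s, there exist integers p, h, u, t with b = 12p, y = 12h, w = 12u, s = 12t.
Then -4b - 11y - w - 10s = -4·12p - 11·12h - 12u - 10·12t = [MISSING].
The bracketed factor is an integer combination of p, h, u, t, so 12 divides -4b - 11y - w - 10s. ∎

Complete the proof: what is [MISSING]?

Each term has a factor of 12: -4·12p - 11·12h - 12u - 10·12t = 12·(-11h - 4p - 10t - u).
Since -11h - 4p - 10t - u is an integer, 12 ∣ (-4b - 11y - w - 10s).

12(-11h - 4p - 10t - u)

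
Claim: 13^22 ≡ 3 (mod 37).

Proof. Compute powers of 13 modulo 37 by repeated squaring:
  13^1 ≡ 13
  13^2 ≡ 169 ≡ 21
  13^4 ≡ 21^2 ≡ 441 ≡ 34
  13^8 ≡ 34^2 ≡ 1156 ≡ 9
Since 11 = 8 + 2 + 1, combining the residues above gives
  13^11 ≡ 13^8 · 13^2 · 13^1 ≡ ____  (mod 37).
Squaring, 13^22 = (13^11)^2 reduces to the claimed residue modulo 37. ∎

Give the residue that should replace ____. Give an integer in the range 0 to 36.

15

Multiply the listed residues: 9 · 21 · 13 = 189 → 2457.
Reducing modulo 37: 2457 = 66·37 + 15, so 13^11 ≡ 15.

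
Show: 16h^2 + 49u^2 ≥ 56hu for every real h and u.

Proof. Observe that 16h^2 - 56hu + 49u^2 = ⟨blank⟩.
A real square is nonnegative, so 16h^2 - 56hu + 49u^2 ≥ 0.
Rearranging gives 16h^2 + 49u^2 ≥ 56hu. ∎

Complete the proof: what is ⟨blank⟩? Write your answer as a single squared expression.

16h^2 - 56hu + 49u^2 is a perfect-square trinomial: the outer terms are (4h)^2 and (7u)^2, and the cross term is -2·4h·7u.
So 16h^2 - 56hu + 49u^2 = (4h - 7u)^2 ≥ 0.

(4h - 7u)^2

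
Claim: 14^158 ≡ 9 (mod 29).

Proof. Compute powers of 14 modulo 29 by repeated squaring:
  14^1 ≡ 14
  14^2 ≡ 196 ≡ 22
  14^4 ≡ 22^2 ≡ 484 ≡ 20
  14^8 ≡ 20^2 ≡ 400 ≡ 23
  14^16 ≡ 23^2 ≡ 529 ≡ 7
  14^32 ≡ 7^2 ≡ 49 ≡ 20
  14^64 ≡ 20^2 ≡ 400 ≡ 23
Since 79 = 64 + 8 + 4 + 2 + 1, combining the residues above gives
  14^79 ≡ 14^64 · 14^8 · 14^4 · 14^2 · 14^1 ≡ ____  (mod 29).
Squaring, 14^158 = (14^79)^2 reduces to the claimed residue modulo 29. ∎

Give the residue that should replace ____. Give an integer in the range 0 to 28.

26

Multiply the listed residues: 23 · 23 · 20 · 22 · 14 = 529 → 10580 → 232760 → 3258640.
Reducing modulo 29: 3258640 = 112366·29 + 26, so 14^79 ≡ 26.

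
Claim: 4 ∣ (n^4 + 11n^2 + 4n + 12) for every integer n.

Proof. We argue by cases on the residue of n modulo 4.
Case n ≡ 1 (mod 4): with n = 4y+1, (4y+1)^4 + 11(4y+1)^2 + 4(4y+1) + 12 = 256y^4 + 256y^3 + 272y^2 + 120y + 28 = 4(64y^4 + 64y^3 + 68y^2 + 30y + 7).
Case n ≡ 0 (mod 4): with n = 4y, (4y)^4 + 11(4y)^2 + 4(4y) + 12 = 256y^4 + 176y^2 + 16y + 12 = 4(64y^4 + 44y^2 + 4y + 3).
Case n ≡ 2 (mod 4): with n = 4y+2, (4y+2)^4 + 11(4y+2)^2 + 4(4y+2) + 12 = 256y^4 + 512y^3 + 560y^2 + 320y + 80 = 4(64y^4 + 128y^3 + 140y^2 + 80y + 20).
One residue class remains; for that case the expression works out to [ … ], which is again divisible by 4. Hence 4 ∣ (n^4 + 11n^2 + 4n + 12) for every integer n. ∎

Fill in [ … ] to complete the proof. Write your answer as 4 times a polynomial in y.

4(64y^4 + 192y^3 + 260y^2 + 178y + 51)

Only n ≡ 3 (mod 4) is unaccounted for. Put n = 4y+3:
(4y+3)^4 + 11(4y+3)^2 + 4(4y+3) + 12 expands to 256y^4 + 768y^3 + 1040y^2 + 712y + 204,
and factoring out 4 leaves 4(64y^4 + 192y^3 + 260y^2 + 178y + 51).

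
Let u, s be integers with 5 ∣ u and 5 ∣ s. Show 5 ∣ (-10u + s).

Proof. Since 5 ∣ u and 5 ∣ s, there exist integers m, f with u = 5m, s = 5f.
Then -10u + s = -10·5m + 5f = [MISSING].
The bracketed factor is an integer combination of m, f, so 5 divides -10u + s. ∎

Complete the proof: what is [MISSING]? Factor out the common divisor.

Each term has a factor of 5: -10·5m + 5f = 5·(f - 10m).
Since f - 10m is an integer, 5 ∣ (-10u + s).

5(f - 10m)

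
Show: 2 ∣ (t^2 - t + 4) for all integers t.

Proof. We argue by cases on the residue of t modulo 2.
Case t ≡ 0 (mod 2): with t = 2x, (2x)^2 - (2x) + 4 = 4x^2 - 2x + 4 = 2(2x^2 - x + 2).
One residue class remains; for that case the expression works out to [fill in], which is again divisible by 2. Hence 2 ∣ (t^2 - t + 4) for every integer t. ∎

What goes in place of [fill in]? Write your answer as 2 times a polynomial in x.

The residues treated are {0}, so the missing case is t ≡ 1 (mod 2); write t = 2x+1.
Then (2x+1)^2 - (2x+1) + 4 = 4x^2 + 2x + 4 = 2(2x^2 + x + 2).

2(2x^2 + x + 2)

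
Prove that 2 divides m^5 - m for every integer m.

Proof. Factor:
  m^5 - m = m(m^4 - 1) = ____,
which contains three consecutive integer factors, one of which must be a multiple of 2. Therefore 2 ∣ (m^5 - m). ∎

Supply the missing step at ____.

m^4 - 1 = (m^2 - 1)(m^2 + 1), and m^2 - 1 = (m-1)(m+1).
So m(m^4 - 1) = (m - 1)m(m + 1)(m^2 + 1).

(m - 1)m(m + 1)(m^2 + 1)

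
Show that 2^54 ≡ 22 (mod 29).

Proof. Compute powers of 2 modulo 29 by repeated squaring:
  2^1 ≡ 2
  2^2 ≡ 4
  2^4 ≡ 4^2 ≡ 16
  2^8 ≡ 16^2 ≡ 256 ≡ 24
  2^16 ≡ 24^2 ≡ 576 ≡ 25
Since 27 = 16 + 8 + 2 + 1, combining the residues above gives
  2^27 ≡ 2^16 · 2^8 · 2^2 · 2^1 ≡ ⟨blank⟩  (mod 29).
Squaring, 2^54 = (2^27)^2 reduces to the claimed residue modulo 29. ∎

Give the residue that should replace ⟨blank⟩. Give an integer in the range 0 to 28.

15

2^16 · 2^8 · 2^2 · 2^1 ≡ 25 · 24 · 4 · 2 = 4800.
4800 mod 29 = 15, so 2^27 ≡ 15 (mod 29).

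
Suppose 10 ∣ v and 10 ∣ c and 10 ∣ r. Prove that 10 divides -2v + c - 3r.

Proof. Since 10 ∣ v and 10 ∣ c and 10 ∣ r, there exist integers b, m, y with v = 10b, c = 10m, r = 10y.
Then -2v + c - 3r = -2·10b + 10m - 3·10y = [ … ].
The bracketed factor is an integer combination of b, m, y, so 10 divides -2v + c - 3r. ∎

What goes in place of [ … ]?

10(-2b + m - 3y)

Pull the common 10 out of every term: -2·10b + 10m - 3·10y = 10(-2b + m - 3y).
-2b + m - 3y is an integer, which exhibits the divisibility.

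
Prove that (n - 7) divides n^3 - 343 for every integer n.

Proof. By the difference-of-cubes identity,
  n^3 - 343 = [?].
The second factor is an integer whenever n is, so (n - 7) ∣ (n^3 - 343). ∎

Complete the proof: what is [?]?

a^3 - b^3 = (a - b)(a^2 + ab + b^2). With a = n, b = 7:
n^3 - 343 = (n - 7)(n^2 + 7n + 49).

(n - 7)(n^2 + 7n + 49)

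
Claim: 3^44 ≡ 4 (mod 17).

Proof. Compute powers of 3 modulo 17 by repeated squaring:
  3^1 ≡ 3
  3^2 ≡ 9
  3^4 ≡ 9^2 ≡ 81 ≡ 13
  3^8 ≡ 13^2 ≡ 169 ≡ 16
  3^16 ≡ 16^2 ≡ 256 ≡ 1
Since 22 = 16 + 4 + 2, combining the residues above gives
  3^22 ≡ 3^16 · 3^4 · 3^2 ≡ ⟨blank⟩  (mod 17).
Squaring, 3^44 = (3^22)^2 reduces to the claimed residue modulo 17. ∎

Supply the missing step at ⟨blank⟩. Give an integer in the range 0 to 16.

Multiply the listed residues: 1 · 13 · 9 = 13 → 117.
Reducing modulo 17: 117 = 6·17 + 15, so 3^22 ≡ 15.

15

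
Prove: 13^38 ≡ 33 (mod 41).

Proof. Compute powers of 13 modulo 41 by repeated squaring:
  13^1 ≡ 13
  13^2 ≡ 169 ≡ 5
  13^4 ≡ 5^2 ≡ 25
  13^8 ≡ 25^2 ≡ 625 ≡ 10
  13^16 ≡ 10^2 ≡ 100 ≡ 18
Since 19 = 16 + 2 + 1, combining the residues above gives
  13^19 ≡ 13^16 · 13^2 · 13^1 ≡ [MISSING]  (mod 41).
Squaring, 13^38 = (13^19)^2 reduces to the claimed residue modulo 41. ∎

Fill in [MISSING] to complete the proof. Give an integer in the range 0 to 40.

22

Multiply the listed residues: 18 · 5 · 13 = 90 → 1170.
Reducing modulo 41: 1170 = 28·41 + 22, so 13^19 ≡ 22.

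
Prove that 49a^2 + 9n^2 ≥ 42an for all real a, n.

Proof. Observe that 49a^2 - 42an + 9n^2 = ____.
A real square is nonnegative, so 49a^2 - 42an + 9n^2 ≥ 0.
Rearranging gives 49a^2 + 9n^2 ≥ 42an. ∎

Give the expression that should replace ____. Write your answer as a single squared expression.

(7a - 3n)^2

The leading and trailing coefficients are 7^2 and 3^2, and 42 = 2·7·3, so the trinomial is (7a - 3n)^2.
Hence 49a^2 - 42an + 9n^2 ≥ 0.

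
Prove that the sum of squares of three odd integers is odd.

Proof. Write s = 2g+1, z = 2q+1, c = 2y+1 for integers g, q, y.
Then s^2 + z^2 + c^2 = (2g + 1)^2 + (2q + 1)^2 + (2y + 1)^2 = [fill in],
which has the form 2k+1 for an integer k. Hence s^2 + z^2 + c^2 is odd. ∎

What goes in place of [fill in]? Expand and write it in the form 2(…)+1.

2(2g^2 + 2g + 2q^2 + 2q + 2y^2 + 2y + 1) + 1

(2g + 1)^2 + (2q + 1)^2 + (2y + 1)^2 = 4g^2 + 4g + 4q^2 + 4q + 4y^2 + 4y + 3
= 2(2g^2 + 2g + 2q^2 + 2q + 2y^2 + 2y + 1) + 1.
Since 2g^2 + 2g + 2q^2 + 2q + 2y^2 + 2y + 1 is an integer, the sum of squares is of the form 2k+1 for an integer k.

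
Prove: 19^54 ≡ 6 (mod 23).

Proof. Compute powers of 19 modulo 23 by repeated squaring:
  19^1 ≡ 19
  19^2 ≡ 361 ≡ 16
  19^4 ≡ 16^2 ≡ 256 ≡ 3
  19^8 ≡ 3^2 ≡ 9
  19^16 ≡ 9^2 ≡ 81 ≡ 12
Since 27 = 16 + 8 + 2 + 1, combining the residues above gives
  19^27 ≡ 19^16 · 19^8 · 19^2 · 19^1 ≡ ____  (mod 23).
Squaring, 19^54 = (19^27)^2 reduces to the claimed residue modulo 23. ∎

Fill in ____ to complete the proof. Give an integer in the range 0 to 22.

11

19^16 · 19^8 · 19^2 · 19^1 ≡ 12 · 9 · 16 · 19 = 32832.
32832 mod 23 = 11, so 19^27 ≡ 11 (mod 23).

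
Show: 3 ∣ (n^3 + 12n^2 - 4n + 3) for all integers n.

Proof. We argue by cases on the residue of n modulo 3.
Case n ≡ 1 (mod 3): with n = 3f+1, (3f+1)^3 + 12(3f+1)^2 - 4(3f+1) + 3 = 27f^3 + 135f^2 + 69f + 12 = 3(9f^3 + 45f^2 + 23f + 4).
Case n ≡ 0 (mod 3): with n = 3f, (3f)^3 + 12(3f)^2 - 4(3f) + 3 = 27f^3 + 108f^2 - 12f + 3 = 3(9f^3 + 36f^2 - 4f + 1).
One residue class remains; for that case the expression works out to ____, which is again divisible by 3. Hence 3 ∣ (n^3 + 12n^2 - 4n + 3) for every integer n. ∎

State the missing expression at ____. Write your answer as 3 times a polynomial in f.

The residues treated are {1, 0}, so the missing case is n ≡ 2 (mod 3); write n = 3f+2.
Then (3f+2)^3 + 12(3f+2)^2 - 4(3f+2) + 3 = 27f^3 + 162f^2 + 168f + 51 = 3(9f^3 + 54f^2 + 56f + 17).

3(9f^3 + 54f^2 + 56f + 17)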